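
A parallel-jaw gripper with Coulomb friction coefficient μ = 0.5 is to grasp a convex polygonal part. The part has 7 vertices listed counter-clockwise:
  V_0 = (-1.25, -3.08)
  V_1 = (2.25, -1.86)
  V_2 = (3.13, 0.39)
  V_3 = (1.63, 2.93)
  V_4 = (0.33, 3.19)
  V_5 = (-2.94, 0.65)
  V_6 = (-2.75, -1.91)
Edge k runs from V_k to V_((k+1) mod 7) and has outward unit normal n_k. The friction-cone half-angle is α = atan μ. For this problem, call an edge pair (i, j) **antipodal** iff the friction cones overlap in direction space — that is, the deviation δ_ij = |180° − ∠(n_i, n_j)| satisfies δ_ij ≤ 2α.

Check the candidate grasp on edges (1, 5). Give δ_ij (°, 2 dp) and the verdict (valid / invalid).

α = atan 0.5 = 26.57°;  2α = 53.13°
edge 1: e_1 = (+0.88, +2.25);  n_1 = (+0.9313, -0.3642)
edge 5: e_5 = (+0.19, -2.56);  n_5 = (-0.9973, -0.0740)
∠(n_1, n_5) = 154.39°
δ = |180° − 154.39°| = 25.61°
25.61° ≤ 2α = 53.13°  →  valid

δ = 25.61°, valid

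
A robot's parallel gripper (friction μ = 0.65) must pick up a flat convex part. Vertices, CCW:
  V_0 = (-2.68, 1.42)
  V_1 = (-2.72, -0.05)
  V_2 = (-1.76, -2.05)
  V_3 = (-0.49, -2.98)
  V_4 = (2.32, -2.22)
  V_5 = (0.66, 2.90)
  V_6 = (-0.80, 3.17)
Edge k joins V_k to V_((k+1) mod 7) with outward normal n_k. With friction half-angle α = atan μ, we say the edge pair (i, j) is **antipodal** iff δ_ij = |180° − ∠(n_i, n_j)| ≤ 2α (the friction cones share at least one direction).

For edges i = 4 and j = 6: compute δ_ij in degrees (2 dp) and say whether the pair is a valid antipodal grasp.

α = atan 0.65 = 33.02°;  2α = 66.05°
edge 4: e_4 = (-1.66, +5.12);  n_4 = (+0.9513, +0.3084)
edge 6: e_6 = (-1.88, -1.75);  n_6 = (-0.6813, +0.7320)
∠(n_4, n_6) = 114.99°
δ = |180° − 114.99°| = 65.01°
65.01° ≤ 2α = 66.05°  →  valid

δ = 65.01°, valid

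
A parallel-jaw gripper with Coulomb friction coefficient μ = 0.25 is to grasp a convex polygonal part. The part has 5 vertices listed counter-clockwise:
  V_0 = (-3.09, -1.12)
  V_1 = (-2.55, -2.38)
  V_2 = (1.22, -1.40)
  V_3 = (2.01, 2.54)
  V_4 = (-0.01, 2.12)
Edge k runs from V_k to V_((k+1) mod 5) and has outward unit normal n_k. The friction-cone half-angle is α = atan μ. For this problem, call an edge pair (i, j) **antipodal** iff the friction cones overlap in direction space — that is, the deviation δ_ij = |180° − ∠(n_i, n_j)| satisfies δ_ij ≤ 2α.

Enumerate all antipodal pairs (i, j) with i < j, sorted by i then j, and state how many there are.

count = 1; pairs: (1,3)

α = atan 0.25 = 14.04°;  2α = 28.07°
n_0 = (-0.9191, -0.3939)
n_1 = (+0.2516, -0.9678)
n_2 = (+0.9805, -0.1966)
n_3 = (-0.2036, +0.9791)
n_4 = (-0.7248, +0.6890)
  (0,1): δ = 98.63°  ·
  (0,2): δ = 34.54°  ·
  (0,3): δ = 78.55°  ·
  (0,4): δ = 113.25°  ·
  (1,2): δ = 115.91°  ·
  (1,3): δ = 2.83°  ✓
  (1,4): δ = 31.88°  ·
  (2,3): δ = 66.92°  ·
  (2,4): δ = 32.21°  ·
  (3,4): δ = 145.30°  ·
antipodal pairs: 1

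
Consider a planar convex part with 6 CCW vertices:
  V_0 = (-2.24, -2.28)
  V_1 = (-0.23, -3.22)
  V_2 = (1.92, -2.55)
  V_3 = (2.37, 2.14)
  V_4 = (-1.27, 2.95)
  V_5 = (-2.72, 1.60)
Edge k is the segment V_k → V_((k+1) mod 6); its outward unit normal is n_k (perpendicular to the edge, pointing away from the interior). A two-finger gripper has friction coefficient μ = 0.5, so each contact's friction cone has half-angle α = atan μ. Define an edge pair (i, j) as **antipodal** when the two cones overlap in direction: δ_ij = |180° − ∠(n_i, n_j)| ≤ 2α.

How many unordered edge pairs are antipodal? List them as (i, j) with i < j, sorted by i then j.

α = atan 0.5 = 26.57°;  2α = 53.13°
n_0 = (-0.4236, -0.9058)
n_1 = (+0.2975, -0.9547)
n_2 = (+0.9954, -0.0955)
n_3 = (+0.2172, +0.9761)
n_4 = (-0.6814, +0.7319)
n_5 = (-0.9924, -0.1228)
  (0,1): δ = 137.63°  ·
  (0,2): δ = 70.42°  ·
  (0,3): δ = 12.52°  ✓
  (0,4): δ = 68.02°  ·
  (0,5): δ = 122.12°  ·
  (1,2): δ = 112.79°  ·
  (1,3): δ = 29.85°  ✓
  (1,4): δ = 25.65°  ✓
  (1,5): δ = 79.74°  ·
  (2,3): δ = 97.06°  ·
  (2,4): δ = 41.56°  ✓
  (2,5): δ = 12.53°  ✓
  (3,4): δ = 124.50°  ·
  (3,5): δ = 70.40°  ·
  (4,5): δ = 125.90°  ·
antipodal pairs: 5

count = 5; pairs: (0,3), (1,3), (1,4), (2,4), (2,5)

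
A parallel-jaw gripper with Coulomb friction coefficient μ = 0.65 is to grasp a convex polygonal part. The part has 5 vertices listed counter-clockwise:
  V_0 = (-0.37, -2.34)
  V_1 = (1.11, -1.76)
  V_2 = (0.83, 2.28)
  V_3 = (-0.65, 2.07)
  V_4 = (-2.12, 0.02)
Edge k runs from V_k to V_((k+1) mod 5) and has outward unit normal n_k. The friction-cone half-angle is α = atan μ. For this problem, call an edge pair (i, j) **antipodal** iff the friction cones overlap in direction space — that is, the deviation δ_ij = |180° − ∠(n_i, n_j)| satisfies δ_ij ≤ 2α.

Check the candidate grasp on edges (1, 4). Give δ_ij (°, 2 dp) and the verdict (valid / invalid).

α = atan 0.65 = 33.02°;  2α = 66.05°
edge 1: e_1 = (-0.28, +4.04);  n_1 = (+0.9976, +0.0691)
edge 4: e_4 = (+1.75, -2.36);  n_4 = (-0.8033, -0.5956)
∠(n_1, n_4) = 147.41°
δ = |180° − 147.41°| = 32.59°
32.59° ≤ 2α = 66.05°  →  valid

δ = 32.59°, valid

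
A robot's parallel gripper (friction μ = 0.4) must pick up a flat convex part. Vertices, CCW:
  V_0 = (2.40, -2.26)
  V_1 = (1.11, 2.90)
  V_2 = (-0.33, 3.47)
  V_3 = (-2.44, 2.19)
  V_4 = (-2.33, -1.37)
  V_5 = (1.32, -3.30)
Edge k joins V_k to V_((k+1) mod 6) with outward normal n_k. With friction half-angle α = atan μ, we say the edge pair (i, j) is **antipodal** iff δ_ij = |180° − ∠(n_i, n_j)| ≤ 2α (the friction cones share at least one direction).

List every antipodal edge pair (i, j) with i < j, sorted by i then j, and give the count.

α = atan 0.4 = 21.80°;  2α = 43.60°
n_0 = (+0.9701, +0.2425)
n_1 = (+0.3680, +0.9298)
n_2 = (-0.5187, +0.8550)
n_3 = (-0.9995, -0.0309)
n_4 = (-0.4674, -0.8840)
n_5 = (+0.6936, -0.7203)
  (0,1): δ = 125.63°  ·
  (0,2): δ = 72.79°  ·
  (0,3): δ = 12.27°  ✓
  (0,4): δ = 48.10°  ·
  (0,5): δ = 119.88°  ·
  (1,2): δ = 127.16°  ·
  (1,3): δ = 66.63°  ·
  (1,4): δ = 6.27°  ✓
  (1,5): δ = 65.51°  ·
  (2,3): δ = 119.47°  ·
  (2,4): δ = 59.11°  ·
  (2,5): δ = 12.68°  ✓
  (3,4): δ = 119.64°  ·
  (3,5): δ = 47.85°  ·
  (4,5): δ = 108.21°  ·
antipodal pairs: 3

count = 3; pairs: (0,3), (1,4), (2,5)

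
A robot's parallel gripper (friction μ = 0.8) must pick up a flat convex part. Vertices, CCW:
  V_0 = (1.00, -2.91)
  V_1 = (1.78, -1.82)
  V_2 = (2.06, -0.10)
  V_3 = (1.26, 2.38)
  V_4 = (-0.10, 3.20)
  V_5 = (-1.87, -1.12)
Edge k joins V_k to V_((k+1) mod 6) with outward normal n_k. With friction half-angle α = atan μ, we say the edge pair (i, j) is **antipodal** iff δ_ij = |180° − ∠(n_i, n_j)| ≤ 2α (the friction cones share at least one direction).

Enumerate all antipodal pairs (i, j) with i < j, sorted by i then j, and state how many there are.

count = 6; pairs: (0,4), (1,4), (1,5), (2,4), (2,5), (3,5)

α = atan 0.8 = 38.66°;  2α = 77.32°
n_0 = (+0.8132, -0.5819)
n_1 = (+0.9870, -0.1607)
n_2 = (+0.9517, +0.3070)
n_3 = (+0.5163, +0.8564)
n_4 = (-0.9253, +0.3791)
n_5 = (-0.5292, -0.8485)
  (0,1): δ = 153.66°  ·
  (0,2): δ = 126.53°  ·
  (0,3): δ = 85.50°  ·
  (0,4): δ = 13.31°  ✓
  (0,5): δ = 93.64°  ·
  (1,2): δ = 152.88°  ·
  (1,3): δ = 111.84°  ·
  (1,4): δ = 13.03°  ✓
  (1,5): δ = 67.29°  ✓
  (2,3): δ = 138.97°  ·
  (2,4): δ = 40.16°  ✓
  (2,5): δ = 40.17°  ✓
  (3,4): δ = 81.19°  ·
  (3,5): δ = 0.86°  ✓
  (4,5): δ = 99.67°  ·
antipodal pairs: 6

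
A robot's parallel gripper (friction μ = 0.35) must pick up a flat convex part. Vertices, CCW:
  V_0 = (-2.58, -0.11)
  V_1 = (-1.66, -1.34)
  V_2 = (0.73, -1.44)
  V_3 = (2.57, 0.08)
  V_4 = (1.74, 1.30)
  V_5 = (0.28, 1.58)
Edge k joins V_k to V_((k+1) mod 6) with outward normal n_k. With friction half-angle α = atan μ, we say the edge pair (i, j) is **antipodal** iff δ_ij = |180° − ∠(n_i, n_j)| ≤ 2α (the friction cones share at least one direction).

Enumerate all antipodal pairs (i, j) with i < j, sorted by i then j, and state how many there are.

count = 4; pairs: (0,3), (1,4), (1,5), (2,5)

α = atan 0.35 = 19.29°;  2α = 38.58°
n_0 = (-0.8008, -0.5990)
n_1 = (-0.0418, -0.9991)
n_2 = (+0.6369, -0.7710)
n_3 = (+0.8268, +0.5625)
n_4 = (+0.1883, +0.9821)
n_5 = (-0.5087, +0.8609)
  (0,1): δ = 129.19°  ·
  (0,2): δ = 87.24°  ·
  (0,3): δ = 2.57°  ✓
  (0,4): δ = 42.35°  ·
  (0,5): δ = 83.78°  ·
  (1,2): δ = 138.04°  ·
  (1,3): δ = 53.38°  ·
  (1,4): δ = 8.46°  ✓
  (1,5): δ = 32.98°  ✓
  (2,3): δ = 95.33°  ·
  (2,4): δ = 50.42°  ·
  (2,5): δ = 8.98°  ✓
  (3,4): δ = 135.08°  ·
  (3,5): δ = 93.65°  ·
  (4,5): δ = 138.56°  ·
antipodal pairs: 4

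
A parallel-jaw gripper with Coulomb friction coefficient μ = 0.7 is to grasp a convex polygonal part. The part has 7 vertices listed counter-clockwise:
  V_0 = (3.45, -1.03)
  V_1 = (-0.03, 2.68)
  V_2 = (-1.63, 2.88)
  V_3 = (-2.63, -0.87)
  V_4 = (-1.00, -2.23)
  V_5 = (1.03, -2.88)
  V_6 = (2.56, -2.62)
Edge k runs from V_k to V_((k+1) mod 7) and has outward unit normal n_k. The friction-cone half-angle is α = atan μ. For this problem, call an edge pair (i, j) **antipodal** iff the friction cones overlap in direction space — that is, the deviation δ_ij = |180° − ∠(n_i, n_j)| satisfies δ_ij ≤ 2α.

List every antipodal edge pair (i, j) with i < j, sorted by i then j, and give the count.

α = atan 0.7 = 34.99°;  2α = 69.98°
n_0 = (+0.7294, +0.6841)
n_1 = (+0.1240, +0.9923)
n_2 = (-0.9662, +0.2577)
n_3 = (-0.6406, -0.7678)
n_4 = (-0.3049, -0.9524)
n_5 = (+0.1675, -0.9859)
n_6 = (+0.8726, -0.4884)
  (0,1): δ = 140.29°  ·
  (0,2): δ = 58.10°  ✓
  (0,3): δ = 6.99°  ✓
  (0,4): δ = 29.08°  ✓
  (0,5): δ = 56.48°  ✓
  (0,6): δ = 107.59°  ·
  (1,2): δ = 97.81°  ·
  (1,3): δ = 32.72°  ✓
  (1,4): δ = 10.63°  ✓
  (1,5): δ = 16.77°  ✓
  (1,6): δ = 67.89°  ✓
  (2,3): δ = 114.91°  ·
  (2,4): δ = 92.82°  ·
  (2,5): δ = 65.42°  ✓
  (2,6): δ = 14.31°  ✓
  (3,4): δ = 157.91°  ·
  (3,5): δ = 130.52°  ·
  (3,6): δ = 79.40°  ·
  (4,5): δ = 152.60°  ·
  (4,6): δ = 101.48°  ·
  (5,6): δ = 128.88°  ·
antipodal pairs: 10

count = 10; pairs: (0,2), (0,3), (0,4), (0,5), (1,3), (1,4), (1,5), (1,6), (2,5), (2,6)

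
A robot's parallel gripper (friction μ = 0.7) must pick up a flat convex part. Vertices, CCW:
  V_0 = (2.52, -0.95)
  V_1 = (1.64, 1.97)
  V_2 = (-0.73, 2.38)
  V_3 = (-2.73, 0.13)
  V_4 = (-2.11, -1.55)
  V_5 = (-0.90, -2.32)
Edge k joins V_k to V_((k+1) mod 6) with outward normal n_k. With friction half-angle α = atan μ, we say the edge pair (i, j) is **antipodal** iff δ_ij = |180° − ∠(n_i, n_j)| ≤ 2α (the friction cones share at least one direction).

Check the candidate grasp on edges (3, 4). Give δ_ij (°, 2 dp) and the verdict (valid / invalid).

α = atan 0.7 = 34.99°;  2α = 69.98°
edge 3: e_3 = (+0.62, -1.68);  n_3 = (-0.9382, -0.3462)
edge 4: e_4 = (+1.21, -0.77);  n_4 = (-0.5369, -0.8437)
∠(n_3, n_4) = 37.27°
δ = |180° − 37.27°| = 142.73°
142.73° > 2α = 69.98°  →  invalid

δ = 142.73°, invalid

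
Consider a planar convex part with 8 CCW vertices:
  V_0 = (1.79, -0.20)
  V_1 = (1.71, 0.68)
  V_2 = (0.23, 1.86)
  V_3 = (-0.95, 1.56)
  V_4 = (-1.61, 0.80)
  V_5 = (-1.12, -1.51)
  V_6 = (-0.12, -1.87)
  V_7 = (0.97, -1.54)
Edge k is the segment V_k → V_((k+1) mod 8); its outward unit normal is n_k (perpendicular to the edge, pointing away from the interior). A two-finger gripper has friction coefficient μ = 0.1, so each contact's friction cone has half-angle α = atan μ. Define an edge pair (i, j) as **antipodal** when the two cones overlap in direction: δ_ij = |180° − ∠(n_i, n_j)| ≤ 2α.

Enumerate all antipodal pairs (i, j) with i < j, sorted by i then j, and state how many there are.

count = 3; pairs: (0,4), (2,6), (3,7)

α = atan 0.1 = 5.71°;  2α = 11.42°
n_0 = (+0.9959, +0.0905)
n_1 = (+0.6234, +0.7819)
n_2 = (-0.2464, +0.9692)
n_3 = (-0.7550, +0.6557)
n_4 = (-0.9782, -0.2075)
n_5 = (-0.3387, -0.9409)
n_6 = (+0.2898, -0.9571)
n_7 = (+0.8530, -0.5220)
  (0,1): δ = 133.76°  ·
  (0,2): δ = 80.93°  ·
  (0,3): δ = 46.17°  ·
  (0,4): δ = 6.78°  ✓
  (0,5): δ = 65.01°  ·
  (0,6): δ = 101.65°  ·
  (0,7): δ = 143.34°  ·
  (1,2): δ = 127.17°  ·
  (1,3): δ = 92.41°  ·
  (1,4): δ = 39.46°  ·
  (1,5): δ = 18.77°  ·
  (1,6): δ = 55.41°  ·
  (1,7): δ = 97.10°  ·
  (2,3): δ = 145.24°  ·
  (2,4): δ = 92.29°  ·
  (2,5): δ = 34.06°  ·
  (2,6): δ = 2.58°  ✓
  (2,7): δ = 44.27°  ·
  (3,4): δ = 127.05°  ·
  (3,5): δ = 68.83°  ·
  (3,6): δ = 32.18°  ·
  (3,7): δ = 9.51°  ✓
  (4,5): δ = 121.78°  ·
  (4,6): δ = 85.13°  ·
  (4,7): δ = 43.44°  ·
  (5,6): δ = 143.36°  ·
  (5,7): δ = 101.67°  ·
  (6,7): δ = 138.31°  ·
antipodal pairs: 3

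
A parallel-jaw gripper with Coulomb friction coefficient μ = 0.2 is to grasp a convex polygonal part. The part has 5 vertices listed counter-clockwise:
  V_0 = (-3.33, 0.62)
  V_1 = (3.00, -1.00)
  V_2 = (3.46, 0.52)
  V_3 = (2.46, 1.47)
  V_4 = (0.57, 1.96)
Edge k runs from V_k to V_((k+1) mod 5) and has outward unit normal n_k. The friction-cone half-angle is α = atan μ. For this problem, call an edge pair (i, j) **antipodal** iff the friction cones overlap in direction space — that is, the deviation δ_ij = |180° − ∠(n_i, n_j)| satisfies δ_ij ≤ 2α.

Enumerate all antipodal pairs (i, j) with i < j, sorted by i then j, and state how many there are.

count = 1; pairs: (0,3)

α = atan 0.2 = 11.31°;  2α = 22.62°
n_0 = (-0.2479, -0.9688)
n_1 = (+0.9571, -0.2897)
n_2 = (+0.6887, +0.7250)
n_3 = (+0.2510, +0.9680)
n_4 = (-0.3249, +0.9457)
  (0,1): δ = 92.48°  ·
  (0,2): δ = 29.18°  ·
  (0,3): δ = 0.18°  ✓
  (0,4): δ = 33.32°  ·
  (1,2): δ = 116.69°  ·
  (1,3): δ = 87.70°  ·
  (1,4): δ = 54.20°  ·
  (2,3): δ = 151.00°  ·
  (2,4): δ = 117.51°  ·
  (3,4): δ = 146.50°  ·
antipodal pairs: 1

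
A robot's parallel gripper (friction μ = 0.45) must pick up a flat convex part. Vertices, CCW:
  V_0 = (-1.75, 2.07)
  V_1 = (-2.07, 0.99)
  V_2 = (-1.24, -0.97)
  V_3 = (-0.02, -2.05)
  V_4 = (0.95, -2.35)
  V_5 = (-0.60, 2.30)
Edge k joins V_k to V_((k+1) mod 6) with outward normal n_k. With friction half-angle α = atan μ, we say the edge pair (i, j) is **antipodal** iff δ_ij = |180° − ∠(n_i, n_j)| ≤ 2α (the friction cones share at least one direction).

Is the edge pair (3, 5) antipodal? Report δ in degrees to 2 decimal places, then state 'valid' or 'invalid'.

δ = 28.50°, valid

α = atan 0.45 = 24.23°;  2α = 48.46°
edge 3: e_3 = (+0.97, -0.30);  n_3 = (-0.2955, -0.9554)
edge 5: e_5 = (-1.15, -0.23);  n_5 = (-0.1961, +0.9806)
∠(n_3, n_5) = 151.50°
δ = |180° − 151.50°| = 28.50°
28.50° ≤ 2α = 48.46°  →  valid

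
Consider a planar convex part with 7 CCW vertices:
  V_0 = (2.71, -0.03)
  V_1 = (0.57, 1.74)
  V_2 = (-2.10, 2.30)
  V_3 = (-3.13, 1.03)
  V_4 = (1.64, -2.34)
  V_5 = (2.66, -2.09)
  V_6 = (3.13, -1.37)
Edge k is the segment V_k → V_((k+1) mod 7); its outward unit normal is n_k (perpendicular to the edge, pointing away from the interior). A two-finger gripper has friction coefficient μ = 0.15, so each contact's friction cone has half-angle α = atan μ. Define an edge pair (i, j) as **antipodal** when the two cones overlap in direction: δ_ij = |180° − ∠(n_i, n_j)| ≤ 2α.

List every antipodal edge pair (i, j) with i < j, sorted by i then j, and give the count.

count = 2; pairs: (0,3), (2,5)

α = atan 0.15 = 8.53°;  2α = 17.06°
n_0 = (+0.6373, +0.7706)
n_1 = (+0.2053, +0.9787)
n_2 = (-0.7767, +0.6299)
n_3 = (-0.5770, -0.8167)
n_4 = (+0.2381, -0.9713)
n_5 = (+0.8374, -0.5466)
n_6 = (+0.9542, +0.2991)
  (0,1): δ = 152.25°  ·
  (0,2): δ = 89.45°  ·
  (0,3): δ = 4.35°  ✓
  (0,4): δ = 53.37°  ·
  (0,5): δ = 96.46°  ·
  (0,6): δ = 147.00°  ·
  (1,2): δ = 117.20°  ·
  (1,3): δ = 23.40°  ·
  (1,4): δ = 25.62°  ·
  (1,5): δ = 68.71°  ·
  (1,6): δ = 119.25°  ·
  (2,3): δ = 86.20°  ·
  (2,4): δ = 37.19°  ·
  (2,5): δ = 5.91°  ✓
  (2,6): δ = 56.45°  ·
  (3,4): δ = 130.99°  ·
  (3,5): δ = 87.89°  ·
  (3,6): δ = 37.36°  ·
  (4,5): δ = 136.91°  ·
  (4,6): δ = 86.37°  ·
  (5,6): δ = 129.46°  ·
antipodal pairs: 2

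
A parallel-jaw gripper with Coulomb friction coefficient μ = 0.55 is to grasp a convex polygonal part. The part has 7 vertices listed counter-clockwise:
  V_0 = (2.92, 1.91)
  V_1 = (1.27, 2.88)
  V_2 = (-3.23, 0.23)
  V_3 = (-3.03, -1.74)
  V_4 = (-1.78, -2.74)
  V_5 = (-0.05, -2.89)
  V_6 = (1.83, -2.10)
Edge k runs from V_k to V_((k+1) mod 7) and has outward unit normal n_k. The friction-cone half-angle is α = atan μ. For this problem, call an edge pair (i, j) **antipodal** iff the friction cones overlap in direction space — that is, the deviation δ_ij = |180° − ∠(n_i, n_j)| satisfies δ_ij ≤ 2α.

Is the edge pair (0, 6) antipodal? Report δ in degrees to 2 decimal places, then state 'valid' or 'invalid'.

α = atan 0.55 = 28.81°;  2α = 57.62°
edge 0: e_0 = (-1.65, +0.97);  n_0 = (+0.5068, +0.8621)
edge 6: e_6 = (+1.09, +4.01);  n_6 = (+0.9650, -0.2623)
∠(n_0, n_6) = 74.76°
δ = |180° − 74.76°| = 105.24°
105.24° > 2α = 57.62°  →  invalid

δ = 105.24°, invalid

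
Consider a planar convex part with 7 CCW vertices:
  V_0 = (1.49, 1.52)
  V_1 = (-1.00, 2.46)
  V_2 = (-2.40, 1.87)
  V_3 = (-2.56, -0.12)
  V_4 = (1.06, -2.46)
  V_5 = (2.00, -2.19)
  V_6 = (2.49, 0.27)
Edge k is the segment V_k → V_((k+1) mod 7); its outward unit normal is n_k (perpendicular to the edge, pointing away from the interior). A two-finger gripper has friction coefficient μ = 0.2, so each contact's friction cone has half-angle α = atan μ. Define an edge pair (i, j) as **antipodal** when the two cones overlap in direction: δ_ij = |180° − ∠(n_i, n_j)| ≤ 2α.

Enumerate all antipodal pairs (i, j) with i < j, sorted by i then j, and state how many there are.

α = atan 0.2 = 11.31°;  2α = 22.62°
n_0 = (+0.3532, +0.9356)
n_1 = (-0.3884, +0.9215)
n_2 = (-0.9968, +0.0801)
n_3 = (-0.5429, -0.8398)
n_4 = (+0.2761, -0.9611)
n_5 = (+0.9807, -0.1953)
n_6 = (+0.7809, +0.6247)
  (0,1): δ = 136.47°  ·
  (0,2): δ = 73.91°  ·
  (0,3): δ = 12.20°  ✓
  (0,4): δ = 36.71°  ·
  (0,5): δ = 99.42°  ·
  (0,6): δ = 149.34°  ·
  (1,2): δ = 117.45°  ·
  (1,3): δ = 55.73°  ·
  (1,4): δ = 6.83°  ✓
  (1,5): δ = 55.88°  ·
  (1,6): δ = 105.81°  ·
  (2,3): δ = 118.28°  ·
  (2,4): δ = 69.38°  ·
  (2,5): δ = 6.67°  ✓
  (2,6): δ = 43.26°  ·
  (3,4): δ = 131.10°  ·
  (3,5): δ = 68.39°  ·
  (3,6): δ = 18.46°  ✓
  (4,5): δ = 117.29°  ·
  (4,6): δ = 67.37°  ·
  (5,6): δ = 130.08°  ·
antipodal pairs: 4

count = 4; pairs: (0,3), (1,4), (2,5), (3,6)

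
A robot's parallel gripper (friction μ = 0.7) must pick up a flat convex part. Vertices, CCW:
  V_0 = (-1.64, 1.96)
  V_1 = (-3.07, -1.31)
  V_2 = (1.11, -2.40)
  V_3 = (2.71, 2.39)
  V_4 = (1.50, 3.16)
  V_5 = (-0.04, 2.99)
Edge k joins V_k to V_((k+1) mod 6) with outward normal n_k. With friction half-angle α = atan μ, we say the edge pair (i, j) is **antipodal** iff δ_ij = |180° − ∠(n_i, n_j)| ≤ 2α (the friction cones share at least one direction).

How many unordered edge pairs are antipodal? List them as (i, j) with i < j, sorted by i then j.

α = atan 0.7 = 34.99°;  2α = 69.98°
n_0 = (-0.9162, +0.4007)
n_1 = (-0.2523, -0.9676)
n_2 = (+0.9485, -0.3168)
n_3 = (+0.5369, +0.8437)
n_4 = (-0.1097, +0.9940)
n_5 = (-0.5413, +0.8408)
  (0,1): δ = 81.00°  ·
  (0,2): δ = 5.15°  ✓
  (0,3): δ = 81.15°  ·
  (0,4): δ = 119.92°  ·
  (0,5): δ = 146.39°  ·
  (1,2): δ = 93.86°  ·
  (1,3): δ = 17.86°  ✓
  (1,4): δ = 20.91°  ✓
  (1,5): δ = 47.39°  ✓
  (2,3): δ = 104.00°  ·
  (2,4): δ = 65.23°  ✓
  (2,5): δ = 38.76°  ✓
  (3,4): δ = 141.23°  ·
  (3,5): δ = 114.76°  ·
  (4,5): δ = 153.53°  ·
antipodal pairs: 6

count = 6; pairs: (0,2), (1,3), (1,4), (1,5), (2,4), (2,5)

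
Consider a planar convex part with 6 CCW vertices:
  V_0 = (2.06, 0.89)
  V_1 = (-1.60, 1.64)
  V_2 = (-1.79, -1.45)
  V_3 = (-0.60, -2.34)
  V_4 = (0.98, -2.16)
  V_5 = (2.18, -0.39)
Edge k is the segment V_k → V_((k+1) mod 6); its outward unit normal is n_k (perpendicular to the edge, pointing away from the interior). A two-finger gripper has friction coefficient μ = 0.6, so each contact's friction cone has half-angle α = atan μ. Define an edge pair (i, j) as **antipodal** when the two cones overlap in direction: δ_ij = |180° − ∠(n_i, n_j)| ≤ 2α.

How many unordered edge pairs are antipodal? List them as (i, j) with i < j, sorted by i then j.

count = 5; pairs: (0,2), (0,3), (1,4), (1,5), (2,5)

α = atan 0.6 = 30.96°;  2α = 61.93°
n_0 = (+0.2007, +0.9796)
n_1 = (-0.9981, +0.0614)
n_2 = (-0.5989, -0.8008)
n_3 = (+0.1132, -0.9936)
n_4 = (+0.8277, -0.5612)
n_5 = (+0.9956, +0.0933)
  (0,1): δ = 81.94°  ·
  (0,2): δ = 25.21°  ✓
  (0,3): δ = 18.08°  ✓
  (0,4): δ = 67.44°  ·
  (0,5): δ = 106.94°  ·
  (1,2): δ = 123.27°  ·
  (1,3): δ = 79.98°  ·
  (1,4): δ = 30.62°  ✓
  (1,5): δ = 8.87°  ✓
  (2,3): δ = 136.71°  ·
  (2,4): δ = 87.34°  ·
  (2,5): δ = 47.85°  ✓
  (3,4): δ = 130.64°  ·
  (3,5): δ = 91.14°  ·
  (4,5): δ = 140.51°  ·
antipodal pairs: 5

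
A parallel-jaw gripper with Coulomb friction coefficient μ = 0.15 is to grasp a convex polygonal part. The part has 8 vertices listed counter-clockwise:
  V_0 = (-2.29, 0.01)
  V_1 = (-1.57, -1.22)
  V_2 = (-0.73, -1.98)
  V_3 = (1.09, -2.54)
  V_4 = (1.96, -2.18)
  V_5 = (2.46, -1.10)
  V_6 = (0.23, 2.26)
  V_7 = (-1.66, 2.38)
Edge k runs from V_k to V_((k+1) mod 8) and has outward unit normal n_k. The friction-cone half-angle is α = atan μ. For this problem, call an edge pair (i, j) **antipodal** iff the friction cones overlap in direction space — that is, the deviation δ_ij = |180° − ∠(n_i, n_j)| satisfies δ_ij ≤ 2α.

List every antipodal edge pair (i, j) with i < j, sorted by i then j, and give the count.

α = atan 0.15 = 8.53°;  2α = 17.06°
n_0 = (-0.8630, -0.5052)
n_1 = (-0.6709, -0.7415)
n_2 = (-0.2941, -0.9558)
n_3 = (+0.3824, -0.9240)
n_4 = (+0.9075, -0.4201)
n_5 = (+0.8332, +0.5530)
n_6 = (+0.0634, +0.9980)
n_7 = (-0.9664, +0.2569)
  (0,1): δ = 162.48°  ·
  (0,2): δ = 137.45°  ·
  (0,3): δ = 97.86°  ·
  (0,4): δ = 55.19°  ·
  (0,5): δ = 3.23°  ✓
  (0,6): δ = 56.02°  ·
  (0,7): δ = 134.77°  ·
  (1,2): δ = 154.97°  ·
  (1,3): δ = 115.38°  ·
  (1,4): δ = 72.70°  ·
  (1,5): δ = 14.29°  ✓
  (1,6): δ = 38.50°  ·
  (1,7): δ = 117.25°  ·
  (2,3): δ = 140.42°  ·
  (2,4): δ = 97.74°  ·
  (2,5): δ = 39.33°  ·
  (2,6): δ = 13.47°  ✓
  (2,7): δ = 92.22°  ·
  (3,4): δ = 137.32°  ·
  (3,5): δ = 78.91°  ·
  (3,6): δ = 26.11°  ·
  (3,7): δ = 52.63°  ·
  (4,5): δ = 121.59°  ·
  (4,6): δ = 68.79°  ·
  (4,7): δ = 9.96°  ✓
  (5,6): δ = 127.20°  ·
  (5,7): δ = 48.46°  ·
  (6,7): δ = 101.25°  ·
antipodal pairs: 4

count = 4; pairs: (0,5), (1,5), (2,6), (4,7)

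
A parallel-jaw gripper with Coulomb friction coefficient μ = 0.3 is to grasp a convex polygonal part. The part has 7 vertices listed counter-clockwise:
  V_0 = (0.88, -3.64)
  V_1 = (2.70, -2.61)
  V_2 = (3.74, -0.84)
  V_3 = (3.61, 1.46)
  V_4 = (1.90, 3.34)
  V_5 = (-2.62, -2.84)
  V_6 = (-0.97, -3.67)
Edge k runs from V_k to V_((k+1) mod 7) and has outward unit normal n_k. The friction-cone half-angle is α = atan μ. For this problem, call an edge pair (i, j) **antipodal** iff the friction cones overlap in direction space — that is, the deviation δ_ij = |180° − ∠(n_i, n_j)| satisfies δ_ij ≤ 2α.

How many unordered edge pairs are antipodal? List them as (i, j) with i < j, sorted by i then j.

count = 3; pairs: (0,4), (1,4), (3,5)

α = atan 0.3 = 16.70°;  2α = 33.40°
n_0 = (+0.4925, -0.8703)
n_1 = (+0.8622, -0.5066)
n_2 = (+0.9984, +0.0564)
n_3 = (+0.7398, +0.6729)
n_4 = (-0.8072, +0.5903)
n_5 = (-0.4494, -0.8933)
n_6 = (+0.0162, -0.9999)
  (0,1): δ = 149.94°  ·
  (0,2): δ = 116.27°  ·
  (0,3): δ = 77.22°  ·
  (0,4): δ = 24.31°  ✓
  (0,5): δ = 123.79°  ·
  (0,6): δ = 151.42°  ·
  (1,2): δ = 146.33°  ·
  (1,3): δ = 107.27°  ·
  (1,4): δ = 5.74°  ✓
  (1,5): δ = 93.73°  ·
  (1,6): δ = 121.37°  ·
  (2,3): δ = 140.95°  ·
  (2,4): δ = 39.42°  ·
  (2,5): δ = 60.06°  ·
  (2,6): δ = 87.69°  ·
  (3,4): δ = 78.47°  ·
  (3,5): δ = 21.01°  ✓
  (3,6): δ = 48.64°  ·
  (4,5): δ = 80.52°  ·
  (4,6): δ = 52.89°  ·
  (5,6): δ = 152.37°  ·
antipodal pairs: 3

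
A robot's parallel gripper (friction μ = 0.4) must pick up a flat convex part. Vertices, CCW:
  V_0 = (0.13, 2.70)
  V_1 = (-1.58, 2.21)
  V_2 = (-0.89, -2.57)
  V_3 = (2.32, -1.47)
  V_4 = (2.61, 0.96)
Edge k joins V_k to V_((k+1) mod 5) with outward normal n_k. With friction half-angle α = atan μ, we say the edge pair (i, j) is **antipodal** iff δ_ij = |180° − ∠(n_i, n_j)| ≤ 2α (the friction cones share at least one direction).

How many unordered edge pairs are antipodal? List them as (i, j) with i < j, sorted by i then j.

count = 2; pairs: (0,2), (1,3)

α = atan 0.4 = 21.80°;  2α = 43.60°
n_0 = (-0.2755, +0.9613)
n_1 = (-0.9897, -0.1429)
n_2 = (+0.3242, -0.9460)
n_3 = (+0.9930, -0.1185)
n_4 = (+0.5743, +0.8186)
  (0,1): δ = 97.78°  ·
  (0,2): δ = 2.93°  ✓
  (0,3): δ = 67.20°  ·
  (0,4): δ = 128.96°  ·
  (1,2): δ = 79.30°  ·
  (1,3): δ = 15.02°  ✓
  (1,4): δ = 46.73°  ·
  (2,3): δ = 115.72°  ·
  (2,4): δ = 53.97°  ·
  (3,4): δ = 118.25°  ·
antipodal pairs: 2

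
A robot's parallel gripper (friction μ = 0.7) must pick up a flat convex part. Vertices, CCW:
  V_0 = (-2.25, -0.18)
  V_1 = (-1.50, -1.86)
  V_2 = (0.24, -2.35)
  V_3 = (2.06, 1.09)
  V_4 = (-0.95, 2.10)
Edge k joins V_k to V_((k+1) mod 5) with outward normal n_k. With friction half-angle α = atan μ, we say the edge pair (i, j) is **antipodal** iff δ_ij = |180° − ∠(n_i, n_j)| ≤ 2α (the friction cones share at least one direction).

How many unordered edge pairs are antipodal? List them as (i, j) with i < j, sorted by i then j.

count = 4; pairs: (0,2), (0,3), (1,3), (2,4)

α = atan 0.7 = 34.99°;  2α = 69.98°
n_0 = (-0.9131, -0.4077)
n_1 = (-0.2711, -0.9626)
n_2 = (+0.8839, -0.4677)
n_3 = (+0.3181, +0.9481)
n_4 = (-0.8687, +0.4953)
  (0,1): δ = 129.79°  ·
  (0,2): δ = 51.94°  ✓
  (0,3): δ = 47.39°  ✓
  (0,4): δ = 126.25°  ·
  (1,2): δ = 102.15°  ·
  (1,3): δ = 2.82°  ✓
  (1,4): δ = 76.04°  ·
  (2,3): δ = 80.67°  ·
  (2,4): δ = 1.81°  ✓
  (3,4): δ = 101.14°  ·
antipodal pairs: 4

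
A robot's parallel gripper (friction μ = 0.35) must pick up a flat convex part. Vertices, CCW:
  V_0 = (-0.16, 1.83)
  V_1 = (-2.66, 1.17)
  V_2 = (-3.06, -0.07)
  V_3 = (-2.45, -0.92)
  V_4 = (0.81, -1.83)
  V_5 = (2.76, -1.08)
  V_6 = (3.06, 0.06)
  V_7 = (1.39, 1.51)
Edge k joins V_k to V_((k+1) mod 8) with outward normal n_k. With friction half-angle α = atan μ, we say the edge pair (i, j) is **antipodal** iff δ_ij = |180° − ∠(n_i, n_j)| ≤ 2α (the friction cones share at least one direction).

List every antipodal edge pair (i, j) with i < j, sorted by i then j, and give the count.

α = atan 0.35 = 19.29°;  2α = 38.58°
n_0 = (-0.2553, +0.9669)
n_1 = (-0.9517, +0.3070)
n_2 = (-0.8124, -0.5830)
n_3 = (-0.2689, -0.9632)
n_4 = (+0.3590, -0.9333)
n_5 = (+0.9671, -0.2545)
n_6 = (+0.6556, +0.7551)
n_7 = (+0.2022, +0.9793)
  (0,1): δ = 122.67°  ·
  (0,2): δ = 69.12°  ·
  (0,3): δ = 30.39°  ✓
  (0,4): δ = 6.25°  ✓
  (0,5): δ = 60.47°  ·
  (0,6): δ = 124.24°  ·
  (0,7): δ = 153.55°  ·
  (1,2): δ = 126.46°  ·
  (1,3): δ = 87.72°  ·
  (1,4): δ = 51.08°  ·
  (1,5): δ = 3.14°  ✓
  (1,6): δ = 66.91°  ·
  (1,7): δ = 96.21°  ·
  (2,3): δ = 141.26°  ·
  (2,4): δ = 104.63°  ·
  (2,5): δ = 50.41°  ·
  (2,6): δ = 13.37°  ✓
  (2,7): δ = 42.67°  ·
  (3,4): δ = 143.37°  ·
  (3,5): δ = 89.15°  ·
  (3,6): δ = 25.37°  ✓
  (3,7): δ = 3.93°  ✓
  (4,5): δ = 125.78°  ·
  (4,6): δ = 62.00°  ·
  (4,7): δ = 32.70°  ✓
  (5,6): δ = 116.22°  ·
  (5,7): δ = 86.92°  ·
  (6,7): δ = 150.70°  ·
antipodal pairs: 7

count = 7; pairs: (0,3), (0,4), (1,5), (2,6), (3,6), (3,7), (4,7)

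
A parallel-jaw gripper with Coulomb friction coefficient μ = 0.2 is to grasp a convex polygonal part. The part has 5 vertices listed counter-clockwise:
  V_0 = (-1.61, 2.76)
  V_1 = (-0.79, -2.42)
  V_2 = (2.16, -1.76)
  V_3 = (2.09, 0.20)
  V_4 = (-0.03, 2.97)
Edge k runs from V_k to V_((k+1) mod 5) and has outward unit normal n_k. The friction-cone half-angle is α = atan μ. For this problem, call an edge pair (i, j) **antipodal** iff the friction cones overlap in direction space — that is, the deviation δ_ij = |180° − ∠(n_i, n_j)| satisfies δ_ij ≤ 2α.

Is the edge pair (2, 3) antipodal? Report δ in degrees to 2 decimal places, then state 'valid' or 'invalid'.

α = atan 0.2 = 11.31°;  2α = 22.62°
edge 2: e_2 = (-0.07, +1.96);  n_2 = (+0.9994, +0.0357)
edge 3: e_3 = (-2.12, +2.77);  n_3 = (+0.7941, +0.6078)
∠(n_2, n_3) = 35.38°
δ = |180° − 35.38°| = 144.62°
144.62° > 2α = 22.62°  →  invalid

δ = 144.62°, invalid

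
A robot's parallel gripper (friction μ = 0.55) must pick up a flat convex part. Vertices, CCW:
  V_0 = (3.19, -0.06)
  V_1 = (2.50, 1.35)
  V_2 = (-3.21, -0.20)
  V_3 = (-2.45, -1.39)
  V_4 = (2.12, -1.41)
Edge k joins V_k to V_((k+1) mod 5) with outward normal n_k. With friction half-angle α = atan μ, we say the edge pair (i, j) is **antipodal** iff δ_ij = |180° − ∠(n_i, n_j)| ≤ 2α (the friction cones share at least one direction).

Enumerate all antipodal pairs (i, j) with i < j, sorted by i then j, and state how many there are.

α = atan 0.55 = 28.81°;  2α = 57.62°
n_0 = (+0.8982, +0.4396)
n_1 = (-0.2620, +0.9651)
n_2 = (-0.8428, -0.5382)
n_3 = (-0.0044, -1.0000)
n_4 = (+0.7837, -0.6211)
  (0,1): δ = 100.89°  ·
  (0,2): δ = 6.49°  ✓
  (0,3): δ = 63.67°  ·
  (0,4): δ = 115.52°  ·
  (1,2): δ = 72.62°  ·
  (1,3): δ = 15.44°  ✓
  (1,4): δ = 36.41°  ✓
  (2,3): δ = 122.82°  ·
  (2,4): δ = 70.96°  ·
  (3,4): δ = 128.15°  ·
antipodal pairs: 3

count = 3; pairs: (0,2), (1,3), (1,4)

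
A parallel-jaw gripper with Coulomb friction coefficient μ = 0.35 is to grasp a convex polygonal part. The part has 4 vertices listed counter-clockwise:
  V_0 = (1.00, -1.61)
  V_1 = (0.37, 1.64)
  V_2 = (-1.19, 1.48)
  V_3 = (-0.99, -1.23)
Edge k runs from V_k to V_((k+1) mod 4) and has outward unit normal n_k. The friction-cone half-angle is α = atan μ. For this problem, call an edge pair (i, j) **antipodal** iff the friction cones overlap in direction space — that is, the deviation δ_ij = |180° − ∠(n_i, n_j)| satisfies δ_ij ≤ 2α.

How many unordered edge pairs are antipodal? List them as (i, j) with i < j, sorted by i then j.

α = atan 0.35 = 19.29°;  2α = 38.58°
n_0 = (+0.9817, +0.1903)
n_1 = (-0.1020, +0.9948)
n_2 = (-0.9973, -0.0736)
n_3 = (-0.1876, -0.9823)
  (0,1): δ = 95.11°  ·
  (0,2): δ = 6.75°  ✓
  (0,3): δ = 68.22°  ·
  (1,2): δ = 91.64°  ·
  (1,3): δ = 16.67°  ✓
  (2,3): δ = 105.03°  ·
antipodal pairs: 2

count = 2; pairs: (0,2), (1,3)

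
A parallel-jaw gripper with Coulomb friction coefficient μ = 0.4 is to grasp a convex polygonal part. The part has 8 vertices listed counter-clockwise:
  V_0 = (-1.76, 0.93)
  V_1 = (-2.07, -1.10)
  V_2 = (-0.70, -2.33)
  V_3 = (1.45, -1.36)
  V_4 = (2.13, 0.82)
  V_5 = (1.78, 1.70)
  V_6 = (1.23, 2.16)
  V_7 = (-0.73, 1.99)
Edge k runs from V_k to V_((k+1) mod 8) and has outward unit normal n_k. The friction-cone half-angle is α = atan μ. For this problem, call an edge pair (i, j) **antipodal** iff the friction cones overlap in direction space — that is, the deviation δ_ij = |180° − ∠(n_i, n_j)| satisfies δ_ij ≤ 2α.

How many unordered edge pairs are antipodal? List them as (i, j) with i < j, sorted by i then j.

count = 7; pairs: (0,3), (0,4), (1,4), (1,5), (2,6), (2,7), (3,7)

α = atan 0.4 = 21.80°;  2α = 43.60°
n_0 = (-0.9885, +0.1510)
n_1 = (-0.6681, -0.7441)
n_2 = (+0.4112, -0.9115)
n_3 = (+0.9546, -0.2978)
n_4 = (+0.9292, +0.3696)
n_5 = (+0.6416, +0.7671)
n_6 = (-0.0864, +0.9963)
n_7 = (-0.7172, +0.6969)
  (0,1): δ = 123.24°  ·
  (0,2): δ = 57.03°  ·
  (0,3): δ = 8.64°  ✓
  (0,4): δ = 30.37°  ✓
  (0,5): δ = 58.77°  ·
  (0,6): δ = 103.64°  ·
  (0,7): δ = 144.50°  ·
  (1,2): δ = 113.80°  ·
  (1,3): δ = 65.41°  ·
  (1,4): δ = 26.39°  ✓
  (1,5): δ = 2.01°  ✓
  (1,6): δ = 46.87°  ·
  (1,7): δ = 87.74°  ·
  (2,3): δ = 131.61°  ·
  (2,4): δ = 92.59°  ·
  (2,5): δ = 64.19°  ·
  (2,6): δ = 19.33°  ✓
  (2,7): δ = 21.54°  ✓
  (3,4): δ = 140.99°  ·
  (3,5): δ = 112.58°  ·
  (3,6): δ = 67.72°  ·
  (3,7): δ = 26.85°  ✓
  (4,5): δ = 151.60°  ·
  (4,6): δ = 106.73°  ·
  (4,7): δ = 65.87°  ·
  (5,6): δ = 135.13°  ·
  (5,7): δ = 94.27°  ·
  (6,7): δ = 139.13°  ·
antipodal pairs: 7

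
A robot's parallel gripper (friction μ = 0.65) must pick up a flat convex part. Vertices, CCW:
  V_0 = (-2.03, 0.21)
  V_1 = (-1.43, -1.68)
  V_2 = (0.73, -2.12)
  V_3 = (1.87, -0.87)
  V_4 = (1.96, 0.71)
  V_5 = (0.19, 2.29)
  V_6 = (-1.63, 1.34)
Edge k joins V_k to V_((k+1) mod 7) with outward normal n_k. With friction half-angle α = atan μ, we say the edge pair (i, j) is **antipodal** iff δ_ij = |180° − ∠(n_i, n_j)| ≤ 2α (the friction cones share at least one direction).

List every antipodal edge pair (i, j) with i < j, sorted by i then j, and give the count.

α = atan 0.65 = 33.02°;  2α = 66.05°
n_0 = (-0.9531, -0.3026)
n_1 = (-0.1996, -0.9799)
n_2 = (+0.7389, -0.6738)
n_3 = (+0.9984, -0.0569)
n_4 = (+0.6659, +0.7460)
n_5 = (-0.4627, +0.8865)
n_6 = (-0.9427, +0.3337)
  (0,1): δ = 119.13°  ·
  (0,2): δ = 59.98°  ✓
  (0,3): δ = 20.87°  ✓
  (0,4): δ = 30.63°  ✓
  (0,5): δ = 99.95°  ·
  (0,6): δ = 142.89°  ·
  (1,2): δ = 120.85°  ·
  (1,3): δ = 81.75°  ·
  (1,4): δ = 30.24°  ✓
  (1,5): δ = 39.08°  ✓
  (1,6): δ = 82.02°  ·
  (2,3): δ = 140.90°  ·
  (2,4): δ = 89.39°  ·
  (2,5): δ = 20.07°  ✓
  (2,6): δ = 22.87°  ✓
  (3,4): δ = 128.49°  ·
  (3,5): δ = 59.18°  ✓
  (3,6): δ = 16.23°  ✓
  (4,5): δ = 110.68°  ·
  (4,6): δ = 67.74°  ·
  (5,6): δ = 137.06°  ·
antipodal pairs: 9

count = 9; pairs: (0,2), (0,3), (0,4), (1,4), (1,5), (2,5), (2,6), (3,5), (3,6)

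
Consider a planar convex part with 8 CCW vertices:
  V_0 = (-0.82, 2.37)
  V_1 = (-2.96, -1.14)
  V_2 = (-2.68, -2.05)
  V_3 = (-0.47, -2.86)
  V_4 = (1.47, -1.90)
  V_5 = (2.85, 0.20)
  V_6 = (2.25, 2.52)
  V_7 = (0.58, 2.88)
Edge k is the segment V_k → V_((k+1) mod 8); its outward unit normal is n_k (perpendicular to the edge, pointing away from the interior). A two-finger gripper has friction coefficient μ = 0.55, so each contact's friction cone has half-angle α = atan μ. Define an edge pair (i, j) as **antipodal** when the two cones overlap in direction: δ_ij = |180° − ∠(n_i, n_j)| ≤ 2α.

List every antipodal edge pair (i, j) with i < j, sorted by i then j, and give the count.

count = 11; pairs: (0,3), (0,4), (0,5), (1,4), (1,5), (2,5), (2,6), (2,7), (3,6), (3,7), (4,7)

α = atan 0.55 = 28.81°;  2α = 57.62°
n_0 = (-0.8538, +0.5206)
n_1 = (-0.9558, -0.2941)
n_2 = (-0.3441, -0.9389)
n_3 = (+0.4435, -0.8963)
n_4 = (+0.8357, -0.5492)
n_5 = (+0.9681, +0.2504)
n_6 = (+0.2107, +0.9775)
n_7 = (-0.3423, +0.9396)
  (0,1): δ = 131.53°  ·
  (0,2): δ = 78.76°  ·
  (0,3): δ = 32.30°  ✓
  (0,4): δ = 1.94°  ✓
  (0,5): δ = 45.87°  ✓
  (0,6): δ = 109.21°  ·
  (0,7): δ = 141.39°  ·
  (1,2): δ = 127.23°  ·
  (1,3): δ = 80.77°  ·
  (1,4): δ = 50.41°  ✓
  (1,5): δ = 2.60°  ✓
  (1,6): δ = 60.73°  ·
  (1,7): δ = 92.91°  ·
  (2,3): δ = 133.54°  ·
  (2,4): δ = 103.18°  ·
  (2,5): δ = 55.37°  ✓
  (2,6): δ = 7.96°  ✓
  (2,7): δ = 40.14°  ✓
  (3,4): δ = 149.64°  ·
  (3,5): δ = 101.83°  ·
  (3,6): δ = 38.49°  ✓
  (3,7): δ = 6.31°  ✓
  (4,5): δ = 132.19°  ·
  (4,6): δ = 68.85°  ·
  (4,7): δ = 36.67°  ✓
  (5,6): δ = 116.67°  ·
  (5,7): δ = 84.48°  ·
  (6,7): δ = 147.82°  ·
antipodal pairs: 11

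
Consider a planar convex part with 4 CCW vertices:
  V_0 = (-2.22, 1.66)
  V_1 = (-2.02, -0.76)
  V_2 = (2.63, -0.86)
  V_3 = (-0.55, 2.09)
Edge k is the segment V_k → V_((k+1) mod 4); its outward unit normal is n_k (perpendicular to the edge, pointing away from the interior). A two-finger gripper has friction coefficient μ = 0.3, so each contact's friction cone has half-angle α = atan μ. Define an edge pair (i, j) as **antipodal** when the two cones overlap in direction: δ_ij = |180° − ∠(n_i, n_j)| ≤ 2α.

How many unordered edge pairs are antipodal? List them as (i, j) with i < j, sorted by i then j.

count = 1; pairs: (1,3)

α = atan 0.3 = 16.70°;  2α = 33.40°
n_0 = (-0.9966, -0.0824)
n_1 = (-0.0215, -0.9998)
n_2 = (+0.6801, +0.7331)
n_3 = (-0.2494, +0.9684)
  (0,1): δ = 95.96°  ·
  (0,2): δ = 42.42°  ·
  (0,3): δ = 99.71°  ·
  (1,2): δ = 41.62°  ·
  (1,3): δ = 15.67°  ✓
  (2,3): δ = 122.71°  ·
antipodal pairs: 1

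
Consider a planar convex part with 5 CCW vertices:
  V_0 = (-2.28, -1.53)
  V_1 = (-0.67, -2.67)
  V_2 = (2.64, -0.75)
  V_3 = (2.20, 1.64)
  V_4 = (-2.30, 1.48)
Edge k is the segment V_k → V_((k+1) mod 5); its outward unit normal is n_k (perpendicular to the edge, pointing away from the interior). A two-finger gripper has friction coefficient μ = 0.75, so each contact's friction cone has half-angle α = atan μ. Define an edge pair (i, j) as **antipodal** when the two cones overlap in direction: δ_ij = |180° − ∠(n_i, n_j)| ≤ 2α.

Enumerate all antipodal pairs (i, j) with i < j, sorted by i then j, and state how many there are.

α = atan 0.75 = 36.87°;  2α = 73.74°
n_0 = (-0.5779, -0.8161)
n_1 = (+0.5018, -0.8650)
n_2 = (+0.9835, +0.1811)
n_3 = (-0.0355, +0.9994)
n_4 = (-1.0000, -0.0066)
  (0,1): δ = 114.58°  ·
  (0,2): δ = 44.27°  ✓
  (0,3): δ = 37.34°  ✓
  (0,4): δ = 125.68°  ·
  (1,2): δ = 109.68°  ·
  (1,3): δ = 28.08°  ✓
  (1,4): δ = 60.26°  ✓
  (2,3): δ = 98.40°  ·
  (2,4): δ = 10.05°  ✓
  (3,4): δ = 91.66°  ·
antipodal pairs: 5

count = 5; pairs: (0,2), (0,3), (1,3), (1,4), (2,4)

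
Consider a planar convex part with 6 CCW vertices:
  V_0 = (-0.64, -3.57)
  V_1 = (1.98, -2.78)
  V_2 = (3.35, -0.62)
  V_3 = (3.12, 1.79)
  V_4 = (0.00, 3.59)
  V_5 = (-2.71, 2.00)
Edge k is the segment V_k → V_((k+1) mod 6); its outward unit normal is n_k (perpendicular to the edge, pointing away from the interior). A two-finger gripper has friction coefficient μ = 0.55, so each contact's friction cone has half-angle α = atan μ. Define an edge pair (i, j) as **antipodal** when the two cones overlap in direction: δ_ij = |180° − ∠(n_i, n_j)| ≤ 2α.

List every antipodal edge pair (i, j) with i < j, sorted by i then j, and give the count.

count = 6; pairs: (0,3), (0,4), (1,4), (1,5), (2,5), (3,5)

α = atan 0.55 = 28.81°;  2α = 57.62°
n_0 = (+0.2887, -0.9574)
n_1 = (+0.8445, -0.5356)
n_2 = (+0.9955, +0.0950)
n_3 = (+0.4997, +0.8662)
n_4 = (-0.5060, +0.8625)
n_5 = (-0.9374, -0.3484)
  (0,1): δ = 139.16°  ·
  (0,2): δ = 101.33°  ·
  (0,3): δ = 46.76°  ✓
  (0,4): δ = 13.62°  ✓
  (0,5): δ = 93.61°  ·
  (1,2): δ = 142.16°  ·
  (1,3): δ = 87.60°  ·
  (1,4): δ = 27.21°  ✓
  (1,5): δ = 52.77°  ✓
  (2,3): δ = 125.43°  ·
  (2,4): δ = 65.05°  ·
  (2,5): δ = 14.94°  ✓
  (3,4): δ = 119.62°  ·
  (3,5): δ = 39.63°  ✓
  (4,5): δ = 100.01°  ·
antipodal pairs: 6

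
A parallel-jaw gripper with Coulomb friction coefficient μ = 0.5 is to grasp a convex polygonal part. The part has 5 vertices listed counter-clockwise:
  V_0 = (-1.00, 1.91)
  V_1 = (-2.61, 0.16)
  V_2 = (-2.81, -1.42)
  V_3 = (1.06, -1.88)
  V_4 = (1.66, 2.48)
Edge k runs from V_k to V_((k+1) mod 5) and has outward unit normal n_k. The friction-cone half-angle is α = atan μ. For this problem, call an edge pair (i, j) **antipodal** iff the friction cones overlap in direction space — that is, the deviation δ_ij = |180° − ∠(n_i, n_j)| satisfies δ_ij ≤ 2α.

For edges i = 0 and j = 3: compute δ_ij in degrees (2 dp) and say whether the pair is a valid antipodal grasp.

α = atan 0.5 = 26.57°;  2α = 53.13°
edge 0: e_0 = (-1.61, -1.75);  n_0 = (-0.7359, +0.6771)
edge 3: e_3 = (+0.60, +4.36);  n_3 = (+0.9907, -0.1363)
∠(n_0, n_3) = 145.22°
δ = |180° − 145.22°| = 34.78°
34.78° ≤ 2α = 53.13°  →  valid

δ = 34.78°, valid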